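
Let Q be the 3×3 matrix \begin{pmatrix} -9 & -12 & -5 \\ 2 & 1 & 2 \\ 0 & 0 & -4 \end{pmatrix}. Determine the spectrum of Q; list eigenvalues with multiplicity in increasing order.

Characteristic polynomial: p(t) = t^3 + 12t^2 + 47t + 60 = (t + 3)(t + 4)(t + 5).
Roots (with multiplicity): -5, -4, -3.

-5, -4, -3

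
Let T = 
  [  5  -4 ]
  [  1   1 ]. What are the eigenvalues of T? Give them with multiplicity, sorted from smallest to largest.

3, 3

Characteristic polynomial: p(λ) = λ^2 - 6λ + 9 = (λ - 3)^2.
Roots (with multiplicity): 3, 3.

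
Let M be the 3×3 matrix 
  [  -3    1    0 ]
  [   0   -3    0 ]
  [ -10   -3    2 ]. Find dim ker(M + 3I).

1

M + 3I = [[0, 1, 0], [0, 0, 0], [-10, -3, 5]].
This matrix has rank 2, so its null space has dimension 3 − 2 = 1.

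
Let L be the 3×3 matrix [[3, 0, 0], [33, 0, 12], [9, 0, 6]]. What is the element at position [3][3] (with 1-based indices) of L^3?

Characteristic polynomial: s^3 - 9s^2 + 18s = s(s - 6)(s - 3), so the eigenvalues are 0, 3, 6.
s=3: eigenvector (1, -1, -3).
s=0: eigenvector (0, 1, 0).
s=6: eigenvector (0, 2, 1).
P = [[1, 0, 0], [-1, 1, 2], [-3, 0, 1]], D = diag(3, 0, 6), P⁻¹ = [[1, 0, 0], [-5, 1, -2], [3, 0, 1]].
L³ = P·diag(27, 0, 216)·P⁻¹ = [[27, 0, 0], [1269, 0, 432], [567, 0, 216]].
The requested entry is 216.

216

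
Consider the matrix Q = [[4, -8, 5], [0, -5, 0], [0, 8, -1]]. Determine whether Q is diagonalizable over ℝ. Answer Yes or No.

Yes

Characteristic polynomial: p(λ) = λ^3 + 2λ^2 - 19λ - 20 = (λ - 4)(λ + 1)(λ + 5).
All 3 eigenvalues are distinct, so Q is diagonalizable.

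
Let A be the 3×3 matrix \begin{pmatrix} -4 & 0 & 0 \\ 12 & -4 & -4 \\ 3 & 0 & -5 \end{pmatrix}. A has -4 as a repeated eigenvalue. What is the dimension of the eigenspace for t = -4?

A + 4I = [[0, 0, 0], [12, 0, -4], [3, 0, -1]].
This matrix has rank 1, so its null space has dimension 3 − 1 = 2.

2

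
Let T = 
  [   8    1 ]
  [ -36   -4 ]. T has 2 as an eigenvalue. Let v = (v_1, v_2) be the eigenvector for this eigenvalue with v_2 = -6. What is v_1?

T − 2I = [[6, 1], [-36, -6]].
Solving (T − 2I)v = 0 gives the eigenspace spanned by (1, -6).
With v_2 = -6, v = (1, -6), so v_1 = 1.

1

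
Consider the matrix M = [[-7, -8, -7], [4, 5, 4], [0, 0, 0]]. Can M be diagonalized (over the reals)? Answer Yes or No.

Characteristic polynomial: p(r) = r^3 + 2r^2 - 3r = r(r - 1)(r + 3).
All 3 eigenvalues are distinct, so M is diagonalizable.

Yes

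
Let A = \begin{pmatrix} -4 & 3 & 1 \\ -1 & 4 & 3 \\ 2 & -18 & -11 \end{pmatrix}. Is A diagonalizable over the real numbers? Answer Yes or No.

No

Characteristic polynomial: p(s) = s^3 + 11s^2 + 39s + 45 = (s + 3)^2(s + 5).
s = -3 has algebraic multiplicity 2; rank(A + 3I) = 2, so geometric multiplicity = 1.
Geometric multiplicity < algebraic multiplicity, so A is not diagonalizable.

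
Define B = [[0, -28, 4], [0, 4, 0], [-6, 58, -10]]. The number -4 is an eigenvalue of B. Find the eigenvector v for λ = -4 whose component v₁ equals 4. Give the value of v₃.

B + 4I = [[4, -28, 4], [0, 8, 0], [-6, 58, -6]].
Solving (B + 4I)v = 0 gives the eigenspace spanned by (4, 0, -4).
With v₁ = 4, v = (4, 0, -4), so v₃ = -4.

-4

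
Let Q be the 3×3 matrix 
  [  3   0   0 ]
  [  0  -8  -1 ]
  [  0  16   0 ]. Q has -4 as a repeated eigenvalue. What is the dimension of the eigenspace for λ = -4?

1

Q + 4I = [[7, 0, 0], [0, -4, -1], [0, 16, 4]].
This matrix has rank 2, so its null space has dimension 3 − 2 = 1.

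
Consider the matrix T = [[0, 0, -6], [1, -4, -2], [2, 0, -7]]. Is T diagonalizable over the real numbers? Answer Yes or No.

No

Characteristic polynomial: p(λ) = λ^3 + 11λ^2 + 40λ + 48 = (λ + 3)(λ + 4)^2.
λ = -4 has algebraic multiplicity 2; rank(T + 4I) = 2, so geometric multiplicity = 1.
Geometric multiplicity < algebraic multiplicity, so T is not diagonalizable.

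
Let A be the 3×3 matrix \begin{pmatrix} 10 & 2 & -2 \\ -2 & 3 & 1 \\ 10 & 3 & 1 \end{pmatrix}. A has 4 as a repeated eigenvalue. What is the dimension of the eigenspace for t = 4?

1

A − 4I = [[6, 2, -2], [-2, -1, 1], [10, 3, -3]].
This matrix has rank 2, so its null space has dimension 3 − 2 = 1.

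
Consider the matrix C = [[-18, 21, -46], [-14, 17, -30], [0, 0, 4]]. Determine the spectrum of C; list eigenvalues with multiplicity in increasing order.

Characteristic polynomial: p(r) = r^3 - 3r^2 - 16r + 48 = (r - 4)(r - 3)(r + 4).
Roots (with multiplicity): -4, 3, 4.

-4, 3, 4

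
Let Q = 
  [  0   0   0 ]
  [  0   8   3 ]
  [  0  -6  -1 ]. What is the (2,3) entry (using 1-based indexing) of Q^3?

117

Characteristic polynomial: μ^3 - 7μ^2 + 10μ = μ(μ - 5)(μ - 2), so the eigenvalues are 0, 2, 5.
μ=0: eigenvector (1, 0, 0).
μ=5: eigenvector (0, 1, -1).
μ=2: eigenvector (0, -1, 2).
P = [[1, 0, 0], [0, 1, -1], [0, -1, 2]], D = diag(0, 5, 2), P⁻¹ = [[1, 0, 0], [0, 2, 1], [0, 1, 1]].
Q³ = P·diag(0, 125, 8)·P⁻¹ = [[0, 0, 0], [0, 242, 117], [0, -234, -109]].
The requested entry is 117.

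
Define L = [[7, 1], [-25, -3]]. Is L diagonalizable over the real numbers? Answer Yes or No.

No

Characteristic polynomial: p(λ) = λ^2 - 4λ + 4 = (λ - 2)^2.
λ = 2 has algebraic multiplicity 2; rank(L − 2I) = 1, so geometric multiplicity = 1.
Geometric multiplicity < algebraic multiplicity, so L is not diagonalizable.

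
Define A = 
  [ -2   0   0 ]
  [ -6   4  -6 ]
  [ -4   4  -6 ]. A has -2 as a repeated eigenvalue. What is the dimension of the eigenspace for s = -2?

A + 2I = [[0, 0, 0], [-6, 6, -6], [-4, 4, -4]].
This matrix has rank 1, so its null space has dimension 3 − 1 = 2.

2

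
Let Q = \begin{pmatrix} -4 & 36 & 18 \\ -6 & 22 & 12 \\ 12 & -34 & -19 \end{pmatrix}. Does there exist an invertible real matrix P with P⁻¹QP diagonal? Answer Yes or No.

Yes

Characteristic polynomial: p(t) = t^3 + t^2 - 22t - 40 = (t - 5)(t + 2)(t + 4).
All 3 eigenvalues are distinct, so Q is diagonalizable.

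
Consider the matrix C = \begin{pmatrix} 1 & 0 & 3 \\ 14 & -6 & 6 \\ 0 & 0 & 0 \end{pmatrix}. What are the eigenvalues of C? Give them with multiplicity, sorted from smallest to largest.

Characteristic polynomial: p(μ) = μ^3 + 5μ^2 - 6μ = μ(μ - 1)(μ + 6).
Roots (with multiplicity): -6, 0, 1.

-6, 0, 1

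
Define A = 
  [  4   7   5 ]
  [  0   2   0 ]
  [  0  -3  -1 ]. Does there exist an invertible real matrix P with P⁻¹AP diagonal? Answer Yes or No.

Yes

Characteristic polynomial: p(t) = t^3 - 5t^2 + 2t + 8 = (t - 4)(t - 2)(t + 1).
All 3 eigenvalues are distinct, so A is diagonalizable.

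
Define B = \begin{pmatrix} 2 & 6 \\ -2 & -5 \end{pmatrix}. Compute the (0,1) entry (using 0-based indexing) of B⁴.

Characteristic polynomial: λ^2 + 3λ + 2 = (λ + 1)(λ + 2), so the eigenvalues are -2, -1.
λ=-2: eigenvector (-3, 2).
λ=-1: eigenvector (-2, 1).
P = [[-3, -2], [2, 1]], D = diag(-2, -1), P⁻¹ = [[1, 2], [-2, -3]].
B⁴ = P·diag(16, 1)·P⁻¹ = [[-44, -90], [30, 61]].
The requested entry is -90.

-90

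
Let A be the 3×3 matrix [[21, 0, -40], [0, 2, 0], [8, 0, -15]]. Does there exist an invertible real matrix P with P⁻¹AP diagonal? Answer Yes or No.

Yes

Characteristic polynomial: p(λ) = λ^3 - 8λ^2 + 17λ - 10 = (λ - 5)(λ - 2)(λ - 1).
All 3 eigenvalues are distinct, so A is diagonalizable.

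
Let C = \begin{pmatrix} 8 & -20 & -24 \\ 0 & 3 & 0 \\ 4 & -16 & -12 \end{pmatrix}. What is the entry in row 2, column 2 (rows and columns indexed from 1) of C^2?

Characteristic polynomial: λ^3 + λ^2 - 12λ = λ(λ - 3)(λ + 4), so the eigenvalues are -4, 0, 3.
λ=0: eigenvector (3, 0, 1).
λ=3: eigenvector (4, 1, 0).
λ=-4: eigenvector (2, 0, 1).
P = [[3, 4, 2], [0, 1, 0], [1, 0, 1]], D = diag(0, 3, -4), P⁻¹ = [[1, -4, -2], [0, 1, 0], [-1, 4, 3]].
C² = P·diag(0, 9, 16)·P⁻¹ = [[-32, 164, 96], [0, 9, 0], [-16, 64, 48]].
The requested entry is 9.

9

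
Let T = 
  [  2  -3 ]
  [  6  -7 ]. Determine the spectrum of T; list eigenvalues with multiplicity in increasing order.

-4, -1

Characteristic polynomial: p(μ) = μ^2 + 5μ + 4 = (μ + 1)(μ + 4).
Roots (with multiplicity): -4, -1.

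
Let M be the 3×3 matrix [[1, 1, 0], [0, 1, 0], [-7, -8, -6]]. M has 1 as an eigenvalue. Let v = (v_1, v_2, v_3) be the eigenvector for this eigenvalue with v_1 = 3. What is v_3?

-3

M − 1I = [[0, 1, 0], [0, 0, 0], [-7, -8, -7]].
Solving (M − 1I)v = 0 gives the eigenspace spanned by (3, 0, -3).
With v_1 = 3, v = (3, 0, -3), so v_3 = -3.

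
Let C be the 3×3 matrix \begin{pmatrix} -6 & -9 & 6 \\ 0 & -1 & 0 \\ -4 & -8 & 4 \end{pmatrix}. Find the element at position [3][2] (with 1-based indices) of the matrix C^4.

Characteristic polynomial: t^3 + 3t^2 + 2t = t(t + 1)(t + 2), so the eigenvalues are -2, -1, 0.
t=-2: eigenvector (3, 0, 2).
t=-1: eigenvector (3, 1, 4).
t=0: eigenvector (1, 0, 1).
P = [[3, 3, 1], [0, 1, 0], [2, 4, 1]], D = diag(-2, -1, 0), P⁻¹ = [[1, 1, -1], [0, 1, 0], [-2, -6, 3]].
C⁴ = P·diag(16, 1, 0)·P⁻¹ = [[48, 51, -48], [0, 1, 0], [32, 36, -32]].
The requested entry is 36.

36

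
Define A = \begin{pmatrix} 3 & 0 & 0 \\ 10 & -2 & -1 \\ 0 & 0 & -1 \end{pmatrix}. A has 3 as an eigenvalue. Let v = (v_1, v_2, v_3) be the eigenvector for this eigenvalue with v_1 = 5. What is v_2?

10

A − 3I = [[0, 0, 0], [10, -5, -1], [0, 0, -4]].
Solving (A − 3I)v = 0 gives the eigenspace spanned by (5, 10, 0).
With v_1 = 5, v = (5, 10, 0), so v_2 = 10.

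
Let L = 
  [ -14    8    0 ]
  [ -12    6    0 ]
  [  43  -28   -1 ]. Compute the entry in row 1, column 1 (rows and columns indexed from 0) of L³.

408

Characteristic polynomial: t^3 + 9t^2 + 20t + 12 = (t + 1)(t + 2)(t + 6), so the eigenvalues are -6, -2, -1.
t=-6: eigenvector (1, 1, -3).
t=-2: eigenvector (2, 3, -2).
t=-1: eigenvector (0, 0, 1).
P = [[1, 2, 0], [1, 3, 0], [-3, -2, 1]], D = diag(-6, -2, -1), P⁻¹ = [[3, -2, 0], [-1, 1, 0], [7, -4, 1]].
L³ = P·diag(-216, -8, -1)·P⁻¹ = [[-632, 416, 0], [-624, 408, 0], [1921, -1276, -1]].
The requested entry is 408.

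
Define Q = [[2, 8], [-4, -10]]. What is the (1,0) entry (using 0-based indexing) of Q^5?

-7744

Characteristic polynomial: s^2 + 8s + 12 = (s + 2)(s + 6), so the eigenvalues are -6, -2.
s=-2: eigenvector (2, -1).
s=-6: eigenvector (-1, 1).
P = [[2, -1], [-1, 1]], D = diag(-2, -6), P⁻¹ = [[1, 1], [1, 2]].
Q⁵ = P·diag(-32, -7776)·P⁻¹ = [[7712, 15488], [-7744, -15520]].
The requested entry is -7744.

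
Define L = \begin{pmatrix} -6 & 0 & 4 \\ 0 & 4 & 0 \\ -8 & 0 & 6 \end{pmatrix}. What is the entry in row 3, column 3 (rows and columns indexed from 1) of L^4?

16

Characteristic polynomial: t^3 - 4t^2 - 4t + 16 = (t - 4)(t - 2)(t + 2), so the eigenvalues are -2, 2, 4.
t=2: eigenvector (1, 0, 2).
t=4: eigenvector (0, 1, 0).
t=-2: eigenvector (-1, 0, -1).
P = [[1, 0, -1], [0, 1, 0], [2, 0, -1]], D = diag(2, 4, -2), P⁻¹ = [[-1, 0, 1], [0, 1, 0], [-2, 0, 1]].
L⁴ = P·diag(16, 256, 16)·P⁻¹ = [[16, 0, 0], [0, 256, 0], [0, 0, 16]].
The requested entry is 16.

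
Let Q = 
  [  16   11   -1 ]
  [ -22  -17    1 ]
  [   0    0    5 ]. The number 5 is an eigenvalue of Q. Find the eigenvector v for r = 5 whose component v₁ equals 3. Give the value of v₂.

Q − 5I = [[11, 11, -1], [-22, -22, 1], [0, 0, 0]].
Solving (Q − 5I)v = 0 gives the eigenspace spanned by (3, -3, 0).
With v₁ = 3, v = (3, -3, 0), so v₂ = -3.

-3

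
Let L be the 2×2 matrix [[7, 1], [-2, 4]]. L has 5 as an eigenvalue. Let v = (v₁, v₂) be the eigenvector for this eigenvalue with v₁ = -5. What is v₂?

L − 5I = [[2, 1], [-2, -1]].
Solving (L − 5I)v = 0 gives the eigenspace spanned by (-5, 10).
With v₁ = -5, v = (-5, 10), so v₂ = 10.

10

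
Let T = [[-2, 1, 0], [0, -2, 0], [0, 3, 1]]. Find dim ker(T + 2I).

T + 2I = [[0, 1, 0], [0, 0, 0], [0, 3, 3]].
This matrix has rank 2, so its null space has dimension 3 − 2 = 1.

1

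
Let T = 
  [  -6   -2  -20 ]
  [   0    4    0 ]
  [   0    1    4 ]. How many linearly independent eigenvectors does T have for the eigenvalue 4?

T − 4I = [[-10, -2, -20], [0, 0, 0], [0, 1, 0]].
This matrix has rank 2, so its null space has dimension 3 − 2 = 1.

1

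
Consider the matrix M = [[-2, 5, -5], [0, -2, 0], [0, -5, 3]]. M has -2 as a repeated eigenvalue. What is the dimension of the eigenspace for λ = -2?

M + 2I = [[0, 5, -5], [0, 0, 0], [0, -5, 5]].
This matrix has rank 1, so its null space has dimension 3 − 1 = 2.

2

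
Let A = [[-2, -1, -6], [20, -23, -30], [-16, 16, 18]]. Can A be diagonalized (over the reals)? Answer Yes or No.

Yes

Characteristic polynomial: p(μ) = μ^3 + 7μ^2 - 36 = (μ - 2)(μ + 3)(μ + 6).
All 3 eigenvalues are distinct, so A is diagonalizable.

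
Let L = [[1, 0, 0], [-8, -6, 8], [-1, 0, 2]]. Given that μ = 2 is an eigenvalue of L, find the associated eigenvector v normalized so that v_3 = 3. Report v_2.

3

L − 2I = [[-1, 0, 0], [-8, -8, 8], [-1, 0, 0]].
Solving (L − 2I)v = 0 gives the eigenspace spanned by (0, 3, 3).
With v_3 = 3, v = (0, 3, 3), so v_2 = 3.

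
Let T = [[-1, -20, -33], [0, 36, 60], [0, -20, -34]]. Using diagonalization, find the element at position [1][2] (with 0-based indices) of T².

120

Characteristic polynomial: s^3 - s^2 - 26s - 24 = (s - 6)(s + 1)(s + 4), so the eigenvalues are -4, -1, 6.
s=-1: eigenvector (1, 0, 0).
s=-4: eigenvector (2, -3, 2).
s=6: eigenvector (1, -2, 1).
P = [[1, 2, 1], [0, -3, -2], [0, 2, 1]], D = diag(-1, -4, 6), P⁻¹ = [[1, 0, -1], [0, 1, 2], [0, -2, -3]].
T² = P·diag(1, 16, 36)·P⁻¹ = [[1, -40, -45], [0, 96, 120], [0, -40, -44]].
The requested entry is 120.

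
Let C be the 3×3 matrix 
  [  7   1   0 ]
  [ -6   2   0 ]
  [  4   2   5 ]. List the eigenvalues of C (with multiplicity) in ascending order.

4, 5, 5

Characteristic polynomial: p(s) = s^3 - 14s^2 + 65s - 100 = (s - 5)^2(s - 4).
Roots (with multiplicity): 4, 5, 5.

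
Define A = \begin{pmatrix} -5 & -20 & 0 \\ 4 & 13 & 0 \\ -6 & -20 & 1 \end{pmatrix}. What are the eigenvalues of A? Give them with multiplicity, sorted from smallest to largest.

Characteristic polynomial: p(r) = r^3 - 9r^2 + 23r - 15 = (r - 5)(r - 3)(r - 1).
Roots (with multiplicity): 1, 3, 5.

1, 3, 5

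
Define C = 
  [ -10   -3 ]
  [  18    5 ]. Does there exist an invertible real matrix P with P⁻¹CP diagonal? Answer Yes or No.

Characteristic polynomial: p(μ) = μ^2 + 5μ + 4 = (μ + 1)(μ + 4).
All 2 eigenvalues are distinct, so C is diagonalizable.

Yes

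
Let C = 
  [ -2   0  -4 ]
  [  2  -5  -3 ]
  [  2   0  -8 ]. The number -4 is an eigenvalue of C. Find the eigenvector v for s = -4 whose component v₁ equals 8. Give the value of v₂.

4

C + 4I = [[2, 0, -4], [2, -1, -3], [2, 0, -4]].
Solving (C + 4I)v = 0 gives the eigenspace spanned by (8, 4, 4).
With v₁ = 8, v = (8, 4, 4), so v₂ = 4.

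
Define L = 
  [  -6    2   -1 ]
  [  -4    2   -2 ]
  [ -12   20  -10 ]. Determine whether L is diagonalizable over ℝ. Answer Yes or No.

No

Characteristic polynomial: p(t) = t^3 + 14t^2 + 64t + 96 = (t + 4)^2(t + 6).
t = -4 has algebraic multiplicity 2; rank(L + 4I) = 2, so geometric multiplicity = 1.
Geometric multiplicity < algebraic multiplicity, so L is not diagonalizable.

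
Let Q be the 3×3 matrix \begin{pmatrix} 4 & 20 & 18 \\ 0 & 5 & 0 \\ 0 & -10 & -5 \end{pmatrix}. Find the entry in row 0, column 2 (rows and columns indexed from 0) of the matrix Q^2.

Characteristic polynomial: t^3 - 4t^2 - 25t + 100 = (t - 5)(t - 4)(t + 5), so the eigenvalues are -5, 4, 5.
t=-5: eigenvector (-2, 0, 1).
t=5: eigenvector (2, 1, -1).
t=4: eigenvector (1, 0, 0).
P = [[-2, 2, 1], [0, 1, 0], [1, -1, 0]], D = diag(-5, 5, 4), P⁻¹ = [[0, 1, 1], [0, 1, 0], [1, 0, 2]].
Q² = P·diag(25, 25, 16)·P⁻¹ = [[16, 0, -18], [0, 25, 0], [0, 0, 25]].
The requested entry is -18.

-18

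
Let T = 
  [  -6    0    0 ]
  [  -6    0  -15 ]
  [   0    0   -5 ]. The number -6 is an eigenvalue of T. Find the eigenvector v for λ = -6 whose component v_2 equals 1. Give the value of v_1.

T + 6I = [[0, 0, 0], [-6, 6, -15], [0, 0, 1]].
Solving (T + 6I)v = 0 gives the eigenspace spanned by (1, 1, 0).
With v_2 = 1, v = (1, 1, 0), so v_1 = 1.

1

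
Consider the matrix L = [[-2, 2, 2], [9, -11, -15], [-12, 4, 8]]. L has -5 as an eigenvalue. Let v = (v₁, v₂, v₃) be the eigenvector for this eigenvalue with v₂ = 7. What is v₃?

-4

L + 5I = [[3, 2, 2], [9, -6, -15], [-12, 4, 13]].
Solving (L + 5I)v = 0 gives the eigenspace spanned by (-2, 7, -4).
With v₂ = 7, v = (-2, 7, -4), so v₃ = -4.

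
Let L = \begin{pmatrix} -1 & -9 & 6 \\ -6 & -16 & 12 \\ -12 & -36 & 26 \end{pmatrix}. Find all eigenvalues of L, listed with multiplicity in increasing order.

Characteristic polynomial: p(λ) = λ^3 - 9λ^2 + 24λ - 20 = (λ - 5)(λ - 2)^2.
Roots (with multiplicity): 2, 2, 5.

2, 2, 5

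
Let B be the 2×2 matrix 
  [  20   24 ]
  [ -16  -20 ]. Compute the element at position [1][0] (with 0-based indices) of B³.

-256

Characteristic polynomial: μ^2 - 16 = (μ - 4)(μ + 4), so the eigenvalues are -4, 4.
μ=-4: eigenvector (1, -1).
μ=4: eigenvector (3, -2).
P = [[1, 3], [-1, -2]], D = diag(-4, 4), P⁻¹ = [[-2, -3], [1, 1]].
B³ = P·diag(-64, 64)·P⁻¹ = [[320, 384], [-256, -320]].
The requested entry is -256.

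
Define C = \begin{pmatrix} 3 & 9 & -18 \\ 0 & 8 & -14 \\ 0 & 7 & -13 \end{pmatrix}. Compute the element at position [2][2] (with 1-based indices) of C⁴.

-1294

Characteristic polynomial: μ^3 + 2μ^2 - 21μ + 18 = (μ - 3)(μ - 1)(μ + 6), so the eigenvalues are -6, 1, 3.
μ=3: eigenvector (1, 0, 0).
μ=-6: eigenvector (-1, -1, -1).
μ=1: eigenvector (0, 2, 1).
P = [[1, -1, 0], [0, -1, 2], [0, -1, 1]], D = diag(3, -6, 1), P⁻¹ = [[1, 1, -2], [0, 1, -2], [0, 1, -1]].
C⁴ = P·diag(81, 1296, 1)·P⁻¹ = [[81, -1215, 2430], [0, -1294, 2590], [0, -1295, 2591]].
The requested entry is -1294.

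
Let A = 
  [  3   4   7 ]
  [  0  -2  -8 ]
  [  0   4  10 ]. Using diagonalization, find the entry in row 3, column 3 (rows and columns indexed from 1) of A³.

424

Characteristic polynomial: s^3 - 11s^2 + 36s - 36 = (s - 6)(s - 3)(s - 2), so the eigenvalues are 2, 3, 6.
s=3: eigenvector (1, 0, 0).
s=2: eigenvector (-1, 2, -1).
s=6: eigenvector (1, -1, 1).
P = [[1, -1, 1], [0, 2, -1], [0, -1, 1]], D = diag(3, 2, 6), P⁻¹ = [[1, 0, -1], [0, 1, 1], [0, 1, 2]].
A³ = P·diag(27, 8, 216)·P⁻¹ = [[27, 208, 397], [0, -200, -416], [0, 208, 424]].
The requested entry is 424.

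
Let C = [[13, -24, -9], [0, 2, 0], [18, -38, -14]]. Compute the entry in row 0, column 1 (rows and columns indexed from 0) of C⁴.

18

Characteristic polynomial: t^3 - t^2 - 22t + 40 = (t - 4)(t - 2)(t + 5), so the eigenvalues are -5, 2, 4.
t=-5: eigenvector (-1, 0, -2).
t=4: eigenvector (1, 0, 1).
t=2: eigenvector (3, 1, 1).
P = [[-1, 1, 3], [0, 0, 1], [-2, 1, 1]], D = diag(-5, 4, 2), P⁻¹ = [[1, -2, -1], [2, -5, -1], [0, 1, 0]].
C⁴ = P·diag(625, 256, 16)·P⁻¹ = [[-113, 18, 369], [0, 16, 0], [-738, 1236, 994]].
The requested entry is 18.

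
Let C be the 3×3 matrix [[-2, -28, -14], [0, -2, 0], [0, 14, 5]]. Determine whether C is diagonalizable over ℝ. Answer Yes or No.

Yes

Characteristic polynomial: p(r) = r^3 - r^2 - 16r - 20 = (r - 5)(r + 2)^2.
r = -2 has algebraic multiplicity 2; rank(C + 2I) = 1, so geometric multiplicity = 2.
Every eigenvalue has geometric = algebraic multiplicity, so C is diagonalizable.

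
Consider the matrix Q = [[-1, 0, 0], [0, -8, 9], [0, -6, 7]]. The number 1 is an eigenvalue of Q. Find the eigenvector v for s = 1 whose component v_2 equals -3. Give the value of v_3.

-3

Q − 1I = [[-2, 0, 0], [0, -9, 9], [0, -6, 6]].
Solving (Q − 1I)v = 0 gives the eigenspace spanned by (0, -3, -3).
With v_2 = -3, v = (0, -3, -3), so v_3 = -3.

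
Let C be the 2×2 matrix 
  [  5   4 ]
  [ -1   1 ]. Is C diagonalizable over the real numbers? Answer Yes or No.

Characteristic polynomial: p(r) = r^2 - 6r + 9 = (r - 3)^2.
r = 3 has algebraic multiplicity 2; rank(C − 3I) = 1, so geometric multiplicity = 1.
Geometric multiplicity < algebraic multiplicity, so C is not diagonalizable.

No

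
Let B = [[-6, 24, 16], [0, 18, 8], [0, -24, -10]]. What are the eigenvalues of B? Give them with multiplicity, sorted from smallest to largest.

-6, 2, 6

Characteristic polynomial: p(μ) = μ^3 - 2μ^2 - 36μ + 72 = (μ - 6)(μ - 2)(μ + 6).
Roots (with multiplicity): -6, 2, 6.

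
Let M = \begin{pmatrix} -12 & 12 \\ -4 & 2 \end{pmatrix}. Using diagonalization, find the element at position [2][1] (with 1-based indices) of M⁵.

Characteristic polynomial: t^2 + 10t + 24 = (t + 4)(t + 6), so the eigenvalues are -6, -4.
t=-4: eigenvector (-3, -2).
t=-6: eigenvector (2, 1).
P = [[-3, 2], [-2, 1]], D = diag(-4, -6), P⁻¹ = [[1, -2], [2, -3]].
M⁵ = P·diag(-1024, -7776)·P⁻¹ = [[-28032, 40512], [-13504, 19232]].
The requested entry is -13504.

-13504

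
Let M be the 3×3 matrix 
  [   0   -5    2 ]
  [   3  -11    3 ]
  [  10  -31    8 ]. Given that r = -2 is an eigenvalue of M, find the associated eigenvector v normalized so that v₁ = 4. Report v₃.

M + 2I = [[2, -5, 2], [3, -9, 3], [10, -31, 10]].
Solving (M + 2I)v = 0 gives the eigenspace spanned by (4, 0, -4).
With v₁ = 4, v = (4, 0, -4), so v₃ = -4.

-4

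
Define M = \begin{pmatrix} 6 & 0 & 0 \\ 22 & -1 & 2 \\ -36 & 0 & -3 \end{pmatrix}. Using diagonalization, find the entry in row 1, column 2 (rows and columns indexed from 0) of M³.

Characteristic polynomial: μ^3 - 2μ^2 - 21μ - 18 = (μ - 6)(μ + 1)(μ + 3), so the eigenvalues are -3, -1, 6.
μ=6: eigenvector (1, 2, -4).
μ=-1: eigenvector (0, 1, 0).
μ=-3: eigenvector (0, -1, 1).
P = [[1, 0, 0], [2, 1, -1], [-4, 0, 1]], D = diag(6, -1, -3), P⁻¹ = [[1, 0, 0], [2, 1, 1], [4, 0, 1]].
M³ = P·diag(216, -1, -27)·P⁻¹ = [[216, 0, 0], [538, -1, 26], [-972, 0, -27]].
The requested entry is 26.

26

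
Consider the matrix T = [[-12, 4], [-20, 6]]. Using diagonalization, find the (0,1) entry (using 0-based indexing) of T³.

112

Characteristic polynomial: λ^2 + 6λ + 8 = (λ + 2)(λ + 4), so the eigenvalues are -4, -2.
λ=-2: eigenvector (2, 5).
λ=-4: eigenvector (1, 2).
P = [[2, 1], [5, 2]], D = diag(-2, -4), P⁻¹ = [[-2, 1], [5, -2]].
T³ = P·diag(-8, -64)·P⁻¹ = [[-288, 112], [-560, 216]].
The requested entry is 112.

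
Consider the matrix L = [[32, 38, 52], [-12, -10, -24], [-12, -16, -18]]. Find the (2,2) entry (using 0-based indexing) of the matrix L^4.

Characteristic polynomial: s^3 - 4s^2 - 20s + 48 = (s - 6)(s - 2)(s + 4), so the eigenvalues are -4, 2, 6.
s=2: eigenvector (3, -1, -1).
s=-4: eigenvector (5, -2, -2).
s=6: eigenvector (-2, 0, 1).
P = [[3, 5, -2], [-1, -2, 0], [-1, -2, 1]], D = diag(2, -4, 6), P⁻¹ = [[2, 1, 4], [-1, -1, -2], [0, -1, 1]].
L⁴ = P·diag(16, 256, 1296)·P⁻¹ = [[-1184, 1360, -4960], [480, 496, 960], [480, -800, 2256]].
The requested entry is 2256.

2256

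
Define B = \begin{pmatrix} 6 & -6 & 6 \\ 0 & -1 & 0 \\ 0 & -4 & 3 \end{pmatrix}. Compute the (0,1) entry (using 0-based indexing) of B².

-54

Characteristic polynomial: r^3 - 8r^2 + 9r + 18 = (r - 6)(r - 3)(r + 1), so the eigenvalues are -1, 3, 6.
r=3: eigenvector (-2, 0, 1).
r=-1: eigenvector (0, 1, 1).
r=6: eigenvector (1, 0, 0).
P = [[-2, 0, 1], [0, 1, 0], [1, 1, 0]], D = diag(3, -1, 6), P⁻¹ = [[0, -1, 1], [0, 1, 0], [1, -2, 2]].
B² = P·diag(9, 1, 36)·P⁻¹ = [[36, -54, 54], [0, 1, 0], [0, -8, 9]].
The requested entry is -54.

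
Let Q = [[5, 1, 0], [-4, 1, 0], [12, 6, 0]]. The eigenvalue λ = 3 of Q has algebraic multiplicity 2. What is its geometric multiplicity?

1

Q − 3I = [[2, 1, 0], [-4, -2, 0], [12, 6, -3]].
This matrix has rank 2, so its null space has dimension 3 − 2 = 1.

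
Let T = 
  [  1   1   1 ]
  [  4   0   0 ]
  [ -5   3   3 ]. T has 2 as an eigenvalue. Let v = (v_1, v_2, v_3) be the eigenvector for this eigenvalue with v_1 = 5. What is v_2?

10

T − 2I = [[-1, 1, 1], [4, -2, 0], [-5, 3, 1]].
Solving (T − 2I)v = 0 gives the eigenspace spanned by (5, 10, -5).
With v_1 = 5, v = (5, 10, -5), so v_2 = 10.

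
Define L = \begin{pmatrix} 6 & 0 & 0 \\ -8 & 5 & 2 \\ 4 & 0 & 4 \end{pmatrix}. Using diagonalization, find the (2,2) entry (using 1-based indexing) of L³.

Characteristic polynomial: t^3 - 15t^2 + 74t - 120 = (t - 6)(t - 5)(t - 4), so the eigenvalues are 4, 5, 6.
t=4: eigenvector (0, -2, 1).
t=5: eigenvector (0, 1, 0).
t=6: eigenvector (1, -4, 2).
P = [[0, 0, 1], [-2, 1, -4], [1, 0, 2]], D = diag(4, 5, 6), P⁻¹ = [[-2, 0, 1], [0, 1, 2], [1, 0, 0]].
L³ = P·diag(64, 125, 216)·P⁻¹ = [[216, 0, 0], [-608, 125, 122], [304, 0, 64]].
The requested entry is 125.

125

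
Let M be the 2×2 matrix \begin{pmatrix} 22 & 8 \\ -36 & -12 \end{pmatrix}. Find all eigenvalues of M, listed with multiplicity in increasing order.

Characteristic polynomial: p(λ) = λ^2 - 10λ + 24 = (λ - 6)(λ - 4).
Roots (with multiplicity): 4, 6.

4, 6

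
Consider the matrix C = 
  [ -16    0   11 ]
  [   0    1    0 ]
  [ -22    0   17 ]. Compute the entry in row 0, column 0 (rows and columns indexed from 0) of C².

14

Characteristic polynomial: μ^3 - 2μ^2 - 29μ + 30 = (μ - 6)(μ - 1)(μ + 5), so the eigenvalues are -5, 1, 6.
μ=-5: eigenvector (1, 0, 1).
μ=1: eigenvector (0, 1, 0).
μ=6: eigenvector (1, 0, 2).
P = [[1, 0, 1], [0, 1, 0], [1, 0, 2]], D = diag(-5, 1, 6), P⁻¹ = [[2, 0, -1], [0, 1, 0], [-1, 0, 1]].
C² = P·diag(25, 1, 36)·P⁻¹ = [[14, 0, 11], [0, 1, 0], [-22, 0, 47]].
The requested entry is 14.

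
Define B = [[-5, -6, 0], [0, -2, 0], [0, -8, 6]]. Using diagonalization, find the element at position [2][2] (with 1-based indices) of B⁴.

Characteristic polynomial: r^3 + r^2 - 32r - 60 = (r - 6)(r + 2)(r + 5), so the eigenvalues are -5, -2, 6.
r=-5: eigenvector (1, 0, 0).
r=-2: eigenvector (-2, 1, 1).
r=6: eigenvector (0, 0, 1).
P = [[1, -2, 0], [0, 1, 0], [0, 1, 1]], D = diag(-5, -2, 6), P⁻¹ = [[1, 2, 0], [0, 1, 0], [0, -1, 1]].
B⁴ = P·diag(625, 16, 1296)·P⁻¹ = [[625, 1218, 0], [0, 16, 0], [0, -1280, 1296]].
The requested entry is 16.

16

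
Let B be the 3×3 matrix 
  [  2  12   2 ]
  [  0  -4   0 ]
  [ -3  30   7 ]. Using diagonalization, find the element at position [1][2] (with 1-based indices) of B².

Characteristic polynomial: t^3 - 5t^2 - 16t + 80 = (t - 5)(t - 4)(t + 4), so the eigenvalues are -4, 4, 5.
t=5: eigenvector (2, 0, 3).
t=-4: eigenvector (-1, 1, -3).
t=4: eigenvector (1, 0, 1).
P = [[2, -1, 1], [0, 1, 0], [3, -3, 1]], D = diag(5, -4, 4), P⁻¹ = [[-1, 2, 1], [0, 1, 0], [3, -3, -2]].
B² = P·diag(25, 16, 16)·P⁻¹ = [[-2, 36, 18], [0, 16, 0], [-27, 54, 43]].
The requested entry is 36.

36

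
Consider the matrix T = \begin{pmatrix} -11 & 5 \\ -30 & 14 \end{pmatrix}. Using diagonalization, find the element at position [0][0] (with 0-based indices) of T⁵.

-2051

Characteristic polynomial: μ^2 - 3μ - 4 = (μ - 4)(μ + 1), so the eigenvalues are -1, 4.
μ=4: eigenvector (1, 3).
μ=-1: eigenvector (1, 2).
P = [[1, 1], [3, 2]], D = diag(4, -1), P⁻¹ = [[-2, 1], [3, -1]].
T⁵ = P·diag(1024, -1)·P⁻¹ = [[-2051, 1025], [-6150, 3074]].
The requested entry is -2051.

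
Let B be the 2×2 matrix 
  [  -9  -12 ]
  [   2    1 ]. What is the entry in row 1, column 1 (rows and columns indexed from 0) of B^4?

-1007

Characteristic polynomial: r^2 + 8r + 15 = (r + 3)(r + 5), so the eigenvalues are -5, -3.
r=-3: eigenvector (-2, 1).
r=-5: eigenvector (-3, 1).
P = [[-2, -3], [1, 1]], D = diag(-3, -5), P⁻¹ = [[1, 3], [-1, -2]].
B⁴ = P·diag(81, 625)·P⁻¹ = [[1713, 3264], [-544, -1007]].
The requested entry is -1007.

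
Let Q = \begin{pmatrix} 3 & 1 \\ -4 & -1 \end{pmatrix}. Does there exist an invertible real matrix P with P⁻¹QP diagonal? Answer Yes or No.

No

Characteristic polynomial: p(μ) = μ^2 - 2μ + 1 = (μ - 1)^2.
μ = 1 has algebraic multiplicity 2; rank(Q − 1I) = 1, so geometric multiplicity = 1.
Geometric multiplicity < algebraic multiplicity, so Q is not diagonalizable.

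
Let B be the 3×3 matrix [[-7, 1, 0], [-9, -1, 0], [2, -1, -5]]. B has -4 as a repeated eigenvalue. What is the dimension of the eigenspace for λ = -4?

1

B + 4I = [[-3, 1, 0], [-9, 3, 0], [2, -1, -1]].
This matrix has rank 2, so its null space has dimension 3 − 2 = 1.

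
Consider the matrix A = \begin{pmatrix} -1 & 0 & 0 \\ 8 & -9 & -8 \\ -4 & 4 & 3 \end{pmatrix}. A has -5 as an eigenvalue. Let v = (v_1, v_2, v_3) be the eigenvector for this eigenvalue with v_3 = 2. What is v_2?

A + 5I = [[4, 0, 0], [8, -4, -8], [-4, 4, 8]].
Solving (A + 5I)v = 0 gives the eigenspace spanned by (0, -4, 2).
With v_3 = 2, v = (0, -4, 2), so v_2 = -4.

-4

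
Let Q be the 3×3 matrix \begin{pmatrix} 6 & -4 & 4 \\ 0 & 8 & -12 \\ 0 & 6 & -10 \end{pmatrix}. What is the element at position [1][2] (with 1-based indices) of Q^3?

Characteristic polynomial: s^3 - 4s^2 - 20s + 48 = (s - 6)(s - 2)(s + 4), so the eigenvalues are -4, 2, 6.
s=6: eigenvector (1, 0, 0).
s=-4: eigenvector (0, 1, 1).
s=2: eigenvector (-1, -2, -1).
P = [[1, 0, -1], [0, 1, -2], [0, 1, -1]], D = diag(6, -4, 2), P⁻¹ = [[1, -1, 1], [0, -1, 2], [0, -1, 1]].
Q³ = P·diag(216, -64, 8)·P⁻¹ = [[216, -208, 208], [0, 80, -144], [0, 72, -136]].
The requested entry is -208.

-208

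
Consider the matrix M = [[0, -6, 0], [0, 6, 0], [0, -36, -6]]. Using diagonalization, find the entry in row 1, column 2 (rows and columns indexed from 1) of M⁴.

-1296

Characteristic polynomial: t^3 - 36t = t(t - 6)(t + 6), so the eigenvalues are -6, 0, 6.
t=0: eigenvector (1, 0, 0).
t=6: eigenvector (-1, 1, -3).
t=-6: eigenvector (0, 0, 1).
P = [[1, -1, 0], [0, 1, 0], [0, -3, 1]], D = diag(0, 6, -6), P⁻¹ = [[1, 1, 0], [0, 1, 0], [0, 3, 1]].
M⁴ = P·diag(0, 1296, 1296)·P⁻¹ = [[0, -1296, 0], [0, 1296, 0], [0, 0, 1296]].
The requested entry is -1296.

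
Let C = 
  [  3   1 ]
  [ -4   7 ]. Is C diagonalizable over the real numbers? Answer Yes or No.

No

Characteristic polynomial: p(λ) = λ^2 - 10λ + 25 = (λ - 5)^2.
λ = 5 has algebraic multiplicity 2; rank(C − 5I) = 1, so geometric multiplicity = 1.
Geometric multiplicity < algebraic multiplicity, so C is not diagonalizable.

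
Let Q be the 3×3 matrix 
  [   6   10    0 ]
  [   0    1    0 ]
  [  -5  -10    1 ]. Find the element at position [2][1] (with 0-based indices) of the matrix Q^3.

Characteristic polynomial: λ^3 - 8λ^2 + 13λ - 6 = (λ - 6)(λ - 1)^2, so the eigenvalues are 1, 1, 6.
λ=6: eigenvector (1, 0, -1).
λ=1: eigenvector (-2, 1, 2).
λ=1: eigenvector (0, 0, 1).
P = [[1, -2, 0], [0, 1, 0], [-1, 2, 1]], D = diag(6, 1, 1), P⁻¹ = [[1, 2, 0], [0, 1, 0], [1, 0, 1]].
Q³ = P·diag(216, 1, 1)·P⁻¹ = [[216, 430, 0], [0, 1, 0], [-215, -430, 1]].
The requested entry is -430.

-430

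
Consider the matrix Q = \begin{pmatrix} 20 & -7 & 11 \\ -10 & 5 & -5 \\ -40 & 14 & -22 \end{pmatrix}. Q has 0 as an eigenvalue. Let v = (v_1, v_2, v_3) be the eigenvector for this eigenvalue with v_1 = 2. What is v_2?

Q = [[20, -7, 11], [-10, 5, -5], [-40, 14, -22]].
Solving (Q)v = 0 gives the eigenspace spanned by (2, 1, -3).
With v_1 = 2, v = (2, 1, -3), so v_2 = 1.

1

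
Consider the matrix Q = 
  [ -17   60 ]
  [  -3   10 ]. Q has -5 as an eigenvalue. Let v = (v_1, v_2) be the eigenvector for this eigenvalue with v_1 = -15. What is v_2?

Q + 5I = [[-12, 60], [-3, 15]].
Solving (Q + 5I)v = 0 gives the eigenspace spanned by (-15, -3).
With v_1 = -15, v = (-15, -3), so v_2 = -3.

-3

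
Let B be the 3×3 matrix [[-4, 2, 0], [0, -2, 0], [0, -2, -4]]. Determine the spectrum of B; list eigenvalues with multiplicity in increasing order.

Characteristic polynomial: p(t) = t^3 + 10t^2 + 32t + 32 = (t + 2)(t + 4)^2.
Roots (with multiplicity): -4, -4, -2.

-4, -4, -2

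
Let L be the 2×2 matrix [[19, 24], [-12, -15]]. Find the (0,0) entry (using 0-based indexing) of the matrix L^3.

Characteristic polynomial: λ^2 - 4λ + 3 = (λ - 3)(λ - 1), so the eigenvalues are 1, 3.
λ=3: eigenvector (3, -2).
λ=1: eigenvector (4, -3).
P = [[3, 4], [-2, -3]], D = diag(3, 1), P⁻¹ = [[3, 4], [-2, -3]].
L³ = P·diag(27, 1)·P⁻¹ = [[235, 312], [-156, -207]].
The requested entry is 235.

235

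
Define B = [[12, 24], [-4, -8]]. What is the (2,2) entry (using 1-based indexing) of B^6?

-8192

Characteristic polynomial: λ^2 - 4λ = λ(λ - 4), so the eigenvalues are 0, 4.
λ=4: eigenvector (3, -1).
λ=0: eigenvector (-2, 1).
P = [[3, -2], [-1, 1]], D = diag(4, 0), P⁻¹ = [[1, 2], [1, 3]].
B⁶ = P·diag(4096, 0)·P⁻¹ = [[12288, 24576], [-4096, -8192]].
The requested entry is -8192.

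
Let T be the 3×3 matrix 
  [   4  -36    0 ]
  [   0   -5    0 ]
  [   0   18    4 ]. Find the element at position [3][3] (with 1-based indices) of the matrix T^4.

256

Characteristic polynomial: s^3 - 3s^2 - 24s + 80 = (s - 4)^2(s + 5), so the eigenvalues are -5, 4, 4.
s=4: eigenvector (1, 0, 0).
s=-5: eigenvector (4, 1, -2).
s=4: eigenvector (-2, 0, 1).
P = [[1, 4, -2], [0, 1, 0], [0, -2, 1]], D = diag(4, -5, 4), P⁻¹ = [[1, 0, 2], [0, 1, 0], [0, 2, 1]].
T⁴ = P·diag(256, 625, 256)·P⁻¹ = [[256, 1476, 0], [0, 625, 0], [0, -738, 256]].
The requested entry is 256.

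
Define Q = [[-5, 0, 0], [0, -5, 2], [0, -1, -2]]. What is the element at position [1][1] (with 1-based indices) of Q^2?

25

Characteristic polynomial: λ^3 + 12λ^2 + 47λ + 60 = (λ + 3)(λ + 4)(λ + 5), so the eigenvalues are -5, -4, -3.
λ=-5: eigenvector (1, 0, 0).
λ=-3: eigenvector (0, -1, -1).
λ=-4: eigenvector (0, 2, 1).
P = [[1, 0, 0], [0, -1, 2], [0, -1, 1]], D = diag(-5, -3, -4), P⁻¹ = [[1, 0, 0], [0, 1, -2], [0, 1, -1]].
Q² = P·diag(25, 9, 16)·P⁻¹ = [[25, 0, 0], [0, 23, -14], [0, 7, 2]].
The requested entry is 25.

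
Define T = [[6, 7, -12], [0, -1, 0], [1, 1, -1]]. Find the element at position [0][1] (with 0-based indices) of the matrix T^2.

23

Characteristic polynomial: r^3 - 4r^2 + r + 6 = (r - 3)(r - 2)(r + 1), so the eigenvalues are -1, 2, 3.
r=2: eigenvector (-3, 0, -1).
r=-1: eigenvector (-1, 1, 0).
r=3: eigenvector (4, 0, 1).
P = [[-3, -1, 4], [0, 1, 0], [-1, 0, 1]], D = diag(2, -1, 3), P⁻¹ = [[1, 1, -4], [0, 1, 0], [1, 1, -3]].
T² = P·diag(4, 1, 9)·P⁻¹ = [[24, 23, -60], [0, 1, 0], [5, 5, -11]].
The requested entry is 23.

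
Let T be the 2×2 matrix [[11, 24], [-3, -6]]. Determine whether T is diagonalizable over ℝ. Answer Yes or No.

Yes

Characteristic polynomial: p(r) = r^2 - 5r + 6 = (r - 3)(r - 2).
All 2 eigenvalues are distinct, so T is diagonalizable.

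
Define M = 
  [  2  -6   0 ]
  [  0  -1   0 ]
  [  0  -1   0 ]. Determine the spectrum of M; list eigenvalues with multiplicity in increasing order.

Characteristic polynomial: p(r) = r^3 - r^2 - 2r = r(r - 2)(r + 1).
Roots (with multiplicity): -1, 0, 2.

-1, 0, 2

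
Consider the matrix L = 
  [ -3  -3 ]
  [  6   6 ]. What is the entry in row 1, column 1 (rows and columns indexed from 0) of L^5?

486

Characteristic polynomial: r^2 - 3r = r(r - 3), so the eigenvalues are 0, 3.
r=3: eigenvector (-1, 2).
r=0: eigenvector (-1, 1).
P = [[-1, -1], [2, 1]], D = diag(3, 0), P⁻¹ = [[1, 1], [-2, -1]].
L⁵ = P·diag(243, 0)·P⁻¹ = [[-243, -243], [486, 486]].
The requested entry is 486.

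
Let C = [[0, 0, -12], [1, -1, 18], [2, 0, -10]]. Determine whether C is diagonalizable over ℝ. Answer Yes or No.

Characteristic polynomial: p(t) = t^3 + 11t^2 + 34t + 24 = (t + 1)(t + 4)(t + 6).
All 3 eigenvalues are distinct, so C is diagonalizable.

Yes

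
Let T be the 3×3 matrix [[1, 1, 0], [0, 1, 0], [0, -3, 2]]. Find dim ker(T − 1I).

T − 1I = [[0, 1, 0], [0, 0, 0], [0, -3, 1]].
This matrix has rank 2, so its null space has dimension 3 − 2 = 1.

1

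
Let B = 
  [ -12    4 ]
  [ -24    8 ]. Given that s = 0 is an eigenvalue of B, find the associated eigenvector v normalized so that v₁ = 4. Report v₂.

B = [[-12, 4], [-24, 8]].
Solving (B)v = 0 gives the eigenspace spanned by (4, 12).
With v₁ = 4, v = (4, 12), so v₂ = 12.

12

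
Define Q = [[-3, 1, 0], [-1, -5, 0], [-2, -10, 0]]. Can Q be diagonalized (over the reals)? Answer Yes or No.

No

Characteristic polynomial: p(λ) = λ^3 + 8λ^2 + 16λ = λ(λ + 4)^2.
λ = -4 has algebraic multiplicity 2; rank(Q + 4I) = 2, so geometric multiplicity = 1.
Geometric multiplicity < algebraic multiplicity, so Q is not diagonalizable.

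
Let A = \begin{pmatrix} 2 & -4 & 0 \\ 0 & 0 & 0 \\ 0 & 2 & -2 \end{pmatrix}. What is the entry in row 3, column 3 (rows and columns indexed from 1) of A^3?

Characteristic polynomial: λ^3 - 4λ = λ(λ - 2)(λ + 2), so the eigenvalues are -2, 0, 2.
λ=2: eigenvector (1, 0, 0).
λ=0: eigenvector (2, 1, 1).
λ=-2: eigenvector (0, 0, -1).
P = [[1, 2, 0], [0, 1, 0], [0, 1, -1]], D = diag(2, 0, -2), P⁻¹ = [[1, -2, 0], [0, 1, 0], [0, 1, -1]].
A³ = P·diag(8, 0, -8)·P⁻¹ = [[8, -16, 0], [0, 0, 0], [0, 8, -8]].
The requested entry is -8.

-8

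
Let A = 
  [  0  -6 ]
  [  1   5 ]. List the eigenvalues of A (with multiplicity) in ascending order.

Characteristic polynomial: p(t) = t^2 - 5t + 6 = (t - 3)(t - 2).
Roots (with multiplicity): 2, 3.

2, 3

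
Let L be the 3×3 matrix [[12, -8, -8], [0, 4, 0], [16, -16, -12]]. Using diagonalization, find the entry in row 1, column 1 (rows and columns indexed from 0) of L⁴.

256

Characteristic polynomial: λ^3 - 4λ^2 - 16λ + 64 = (λ - 4)^2(λ + 4), so the eigenvalues are -4, 4, 4.
λ=4: eigenvector (1, 0, 1).
λ=4: eigenvector (2, 1, 1).
λ=-4: eigenvector (1, 0, 2).
P = [[1, 2, 1], [0, 1, 0], [1, 1, 2]], D = diag(4, 4, -4), P⁻¹ = [[2, -3, -1], [0, 1, 0], [-1, 1, 1]].
L⁴ = P·diag(256, 256, 256)·P⁻¹ = [[256, 0, 0], [0, 256, 0], [0, 0, 256]].
The requested entry is 256.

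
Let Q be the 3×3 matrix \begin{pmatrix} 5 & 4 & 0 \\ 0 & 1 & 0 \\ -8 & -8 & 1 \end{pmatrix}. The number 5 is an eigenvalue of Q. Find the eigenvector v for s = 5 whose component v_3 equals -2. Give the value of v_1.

1

Q − 5I = [[0, 4, 0], [0, -4, 0], [-8, -8, -4]].
Solving (Q − 5I)v = 0 gives the eigenspace spanned by (1, 0, -2).
With v_3 = -2, v = (1, 0, -2), so v_1 = 1.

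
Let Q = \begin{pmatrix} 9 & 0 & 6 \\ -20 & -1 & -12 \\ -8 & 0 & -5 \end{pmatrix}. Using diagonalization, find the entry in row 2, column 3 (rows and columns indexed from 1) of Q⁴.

-480

Characteristic polynomial: r^3 - 3r^2 - r + 3 = (r - 3)(r - 1)(r + 1), so the eigenvalues are -1, 1, 3.
r=1: eigenvector (-3, 6, 4).
r=-1: eigenvector (0, 1, 0).
r=3: eigenvector (-1, 2, 1).
P = [[-3, 0, -1], [6, 1, 2], [4, 0, 1]], D = diag(1, -1, 3), P⁻¹ = [[1, 0, 1], [2, 1, 0], [-4, 0, -3]].
Q⁴ = P·diag(1, 1, 81)·P⁻¹ = [[321, 0, 240], [-640, 1, -480], [-320, 0, -239]].
The requested entry is -480.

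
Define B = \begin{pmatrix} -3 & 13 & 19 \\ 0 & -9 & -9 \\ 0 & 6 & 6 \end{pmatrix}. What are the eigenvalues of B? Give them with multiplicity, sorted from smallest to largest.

-3, -3, 0

Characteristic polynomial: p(r) = r^3 + 6r^2 + 9r = r(r + 3)^2.
Roots (with multiplicity): -3, -3, 0.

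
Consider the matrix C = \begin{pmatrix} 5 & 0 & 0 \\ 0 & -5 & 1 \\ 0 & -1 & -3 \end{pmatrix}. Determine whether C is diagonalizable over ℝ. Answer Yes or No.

No

Characteristic polynomial: p(t) = t^3 + 3t^2 - 24t - 80 = (t - 5)(t + 4)^2.
t = -4 has algebraic multiplicity 2; rank(C + 4I) = 2, so geometric multiplicity = 1.
Geometric multiplicity < algebraic multiplicity, so C is not diagonalizable.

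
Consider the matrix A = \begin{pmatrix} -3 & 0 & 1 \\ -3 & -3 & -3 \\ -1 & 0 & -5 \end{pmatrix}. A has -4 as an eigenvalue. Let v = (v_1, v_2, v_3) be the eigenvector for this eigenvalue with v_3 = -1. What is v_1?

1

A + 4I = [[1, 0, 1], [-3, 1, -3], [-1, 0, -1]].
Solving (A + 4I)v = 0 gives the eigenspace spanned by (1, 0, -1).
With v_3 = -1, v = (1, 0, -1), so v_1 = 1.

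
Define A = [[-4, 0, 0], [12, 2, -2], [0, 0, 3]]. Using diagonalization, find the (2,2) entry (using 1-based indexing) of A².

4

Characteristic polynomial: λ^3 - λ^2 - 14λ + 24 = (λ - 3)(λ - 2)(λ + 4), so the eigenvalues are -4, 2, 3.
λ=-4: eigenvector (1, -2, 0).
λ=3: eigenvector (0, -2, 1).
λ=2: eigenvector (0, 1, 0).
P = [[1, 0, 0], [-2, -2, 1], [0, 1, 0]], D = diag(-4, 3, 2), P⁻¹ = [[1, 0, 0], [0, 0, 1], [2, 1, 2]].
A² = P·diag(16, 9, 4)·P⁻¹ = [[16, 0, 0], [-24, 4, -10], [0, 0, 9]].
The requested entry is 4.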